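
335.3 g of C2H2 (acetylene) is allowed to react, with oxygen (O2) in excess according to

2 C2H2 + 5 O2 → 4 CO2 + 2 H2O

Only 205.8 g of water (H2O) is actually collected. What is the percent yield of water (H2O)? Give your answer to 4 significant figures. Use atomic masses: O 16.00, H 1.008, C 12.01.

M(C2H2) = 2(12.01) + 2(1.008) = 26.036 g/mol.
M(H2O) = 2(1.008) + 16.00 = 18.016 g/mol.
n(C2H2) = 335.30 g / 26.036 g/mol = 12.878 mol.
From the equation the C2H2:H2O mole ratio is 2:2, so n(H2O) = 12.878 × 2/2 = 12.878 mol.
Mass of H2O = 12.878 mol × 18.016 g/mol = 232.02 g.
This is the theoretical yield. Percent yield = 205.8 g / 232.02 g × 100% = 88.701%.

88.70 %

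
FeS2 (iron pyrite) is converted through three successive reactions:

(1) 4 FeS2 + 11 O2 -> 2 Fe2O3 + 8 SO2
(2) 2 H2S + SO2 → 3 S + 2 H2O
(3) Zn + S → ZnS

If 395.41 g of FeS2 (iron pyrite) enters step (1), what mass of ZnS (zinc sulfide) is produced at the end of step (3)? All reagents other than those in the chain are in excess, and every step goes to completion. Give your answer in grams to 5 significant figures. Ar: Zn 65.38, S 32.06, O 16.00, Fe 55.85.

1926.9 g

M(FeS2) = 55.85 + 2(32.06) = 119.97 g/mol.
M(ZnS) = 65.38 + 32.06 = 97.44 g/mol.
n(FeS2) = 395.41 / 119.97 = 3.29591 mol.
Reaction (1): FeS2→SO2 ratio 4:8 ⇒ n(SO2) = 6.59181 mol.
Reaction (2): SO2→S ratio 1:3 ⇒ n(S) = 19.7754 mol.
Reaction (3): S→ZnS ratio 1:1 ⇒ n(ZnS) = 19.7754 mol.
Mass of ZnS = 19.7754 × 97.44 = 1926.92 g.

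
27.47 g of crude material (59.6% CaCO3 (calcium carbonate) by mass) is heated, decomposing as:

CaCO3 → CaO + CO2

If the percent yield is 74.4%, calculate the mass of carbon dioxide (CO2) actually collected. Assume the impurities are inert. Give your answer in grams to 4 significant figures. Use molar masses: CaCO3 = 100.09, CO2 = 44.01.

Pure CaCO3 available = 27.47 g × 0.596 = 16.372 g.
n(CaCO3) = 16.372 g / 100.09 g/mol = 0.16357 mol.
From the equation the CaCO3:CO2 mole ratio is 1:1, so n(CO2) = 0.16357 × 1/1 = 0.16357 mol.
Mass of CO2 = 0.16357 mol × 44.01 g/mol = 7.1989 g.
Actual mass collected = 7.1989 g × 0.744 = 5.3560 g.

5.356 g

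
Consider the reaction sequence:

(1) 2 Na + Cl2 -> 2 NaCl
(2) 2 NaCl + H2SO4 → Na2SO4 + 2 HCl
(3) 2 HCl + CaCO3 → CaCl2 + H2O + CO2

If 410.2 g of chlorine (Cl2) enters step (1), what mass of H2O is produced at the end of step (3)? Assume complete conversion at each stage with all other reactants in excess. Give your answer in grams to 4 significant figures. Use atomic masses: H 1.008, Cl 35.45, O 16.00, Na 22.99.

104.2 g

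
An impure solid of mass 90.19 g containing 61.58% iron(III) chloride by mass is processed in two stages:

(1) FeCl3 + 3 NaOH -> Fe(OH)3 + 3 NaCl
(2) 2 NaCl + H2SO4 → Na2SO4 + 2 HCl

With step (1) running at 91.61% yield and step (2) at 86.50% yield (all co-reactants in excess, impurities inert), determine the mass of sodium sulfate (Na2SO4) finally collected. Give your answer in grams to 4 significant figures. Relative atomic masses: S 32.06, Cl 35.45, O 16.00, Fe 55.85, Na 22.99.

57.81 g

Pure FeCl3 = 90.19 × 0.6158 = 55.539 g.
M(FeCl3) = 55.85 + 3(35.45) = 162.20 g/mol.
M(Na2SO4) = 2(22.99) + 32.06 + 4(16.00) = 142.04 g/mol.
n(FeCl3) = 55.539 / 162.20 = 0.34241 mol.
Step 1 (FeCl3:NaCl = 1:3): theoretical n(NaCl) = 1.0272 mol; at 91.61% yield, n(NaCl) = 0.94105 mol.
Step 2 (NaCl:Na2SO4 = 2:1): theoretical n(Na2SO4) = 0.47052 mol, so theoretical mass = 0.47052 × 142.04 = 66.833 g.
At 86.50% yield, actual mass of Na2SO4 = 66.833 × 0.8650 = 57.811 g.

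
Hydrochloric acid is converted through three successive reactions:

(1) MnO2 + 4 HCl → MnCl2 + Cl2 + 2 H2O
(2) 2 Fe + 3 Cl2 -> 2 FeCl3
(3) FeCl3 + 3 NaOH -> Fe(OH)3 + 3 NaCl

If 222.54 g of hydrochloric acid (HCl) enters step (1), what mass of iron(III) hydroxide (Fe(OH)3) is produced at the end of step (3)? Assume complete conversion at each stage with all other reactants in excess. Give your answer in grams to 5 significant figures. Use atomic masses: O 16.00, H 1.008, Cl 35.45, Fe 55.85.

108.73 g

M(HCl) = 1.008 + 35.45 = 36.458 g/mol.
M(Fe(OH)3) = 55.85 + 3(16.00) + 3(1.008) = 106.874 g/mol.
n(HCl) = 222.54 / 36.458 = 6.10401 mol.
Reaction (1): HCl→Cl2 ratio 4:1 ⇒ n(Cl2) = 1.52600 mol.
Reaction (2): Cl2→FeCl3 ratio 3:2 ⇒ n(FeCl3) = 1.01734 mol.
Reaction (3): FeCl3→Fe(OH)3 ratio 1:1 ⇒ n(Fe(OH)3) = 1.01734 mol.
Mass of Fe(OH)3 = 1.01734 × 106.874 = 108.727 g.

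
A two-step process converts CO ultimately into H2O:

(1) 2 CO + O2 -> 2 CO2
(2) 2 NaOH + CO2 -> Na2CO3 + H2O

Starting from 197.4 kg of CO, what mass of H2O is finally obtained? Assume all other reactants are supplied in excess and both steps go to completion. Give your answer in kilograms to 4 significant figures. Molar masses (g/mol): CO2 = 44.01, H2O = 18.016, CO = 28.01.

127.0 kg

197.4 kg = 197400 g.
n(CO) = 197400 / 28.01 = 7047.5 mol.
Step 1 gives a 2:2 ratio of CO to CO2, so n(CO2) = 7047.5 mol.
In step 2 the CO2:H2O ratio is 1:1, so n(H2O) = 7047.5 mol.
Mass of H2O = 7047.5 × 18.016 = 126970 g = 127.0 kg.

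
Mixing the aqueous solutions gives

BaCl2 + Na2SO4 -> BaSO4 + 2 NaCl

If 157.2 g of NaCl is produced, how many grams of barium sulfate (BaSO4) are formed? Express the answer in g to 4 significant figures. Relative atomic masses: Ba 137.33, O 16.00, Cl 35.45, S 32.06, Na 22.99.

M(NaCl) = 22.99 + 35.45 = 58.44 g/mol.
M(BaSO4) = 137.33 + 32.06 + 4(16.00) = 233.39 g/mol.
n(NaCl) = 157.20 g / 58.44 g/mol = 2.6899 mol.
From the equation the NaCl:BaSO4 mole ratio is 2:1, so n(BaSO4) = 2.6899 × 1/2 = 1.3450 mol.
Mass of BaSO4 = 1.3450 mol × 233.39 g/mol = 313.90 g.

313.9 g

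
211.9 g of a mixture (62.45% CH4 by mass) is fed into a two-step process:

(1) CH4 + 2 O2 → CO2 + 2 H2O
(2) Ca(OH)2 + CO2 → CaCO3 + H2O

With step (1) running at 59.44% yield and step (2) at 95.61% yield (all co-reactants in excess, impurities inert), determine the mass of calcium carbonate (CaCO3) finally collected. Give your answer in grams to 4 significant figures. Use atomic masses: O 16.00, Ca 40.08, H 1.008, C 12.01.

Pure CH4 = 211.9 × 0.6245 = 132.33 g.
M(CH4) = 12.01 + 4(1.008) = 16.042 g/mol.
M(CaCO3) = 40.08 + 12.01 + 3(16.00) = 100.09 g/mol.
n(CH4) = 132.33 / 16.042 = 8.2491 mol.
Step 1 (CH4:CO2 = 1:1): theoretical n(CO2) = 8.2491 mol; at 59.44% yield, n(CO2) = 4.9032 mol.
Step 2 (CO2:CaCO3 = 1:1): theoretical n(CaCO3) = 4.9032 mol, so theoretical mass = 4.9032 × 100.09 = 490.77 g.
At 95.61% yield, actual mass of CaCO3 = 490.77 × 0.9561 = 469.22 g.

469.2 g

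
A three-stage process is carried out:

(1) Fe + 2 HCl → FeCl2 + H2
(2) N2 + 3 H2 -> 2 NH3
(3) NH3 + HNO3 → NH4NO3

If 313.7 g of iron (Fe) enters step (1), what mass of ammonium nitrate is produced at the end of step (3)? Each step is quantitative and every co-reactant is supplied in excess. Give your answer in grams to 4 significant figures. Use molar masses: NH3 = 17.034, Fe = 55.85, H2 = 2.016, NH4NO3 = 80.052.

299.8 g

n(Fe) = 313.7 / 55.85 = 5.6168 mol.
Reaction (1): Fe→H2 ratio 1:1 ⇒ n(H2) = 5.6168 mol.
Reaction (2): H2→NH3 ratio 3:2 ⇒ n(NH3) = 3.7446 mol.
Reaction (3): NH3→NH4NO3 ratio 1:1 ⇒ n(NH4NO3) = 3.7446 mol.
Mass of NH4NO3 = 3.7446 × 80.052 = 299.76 g.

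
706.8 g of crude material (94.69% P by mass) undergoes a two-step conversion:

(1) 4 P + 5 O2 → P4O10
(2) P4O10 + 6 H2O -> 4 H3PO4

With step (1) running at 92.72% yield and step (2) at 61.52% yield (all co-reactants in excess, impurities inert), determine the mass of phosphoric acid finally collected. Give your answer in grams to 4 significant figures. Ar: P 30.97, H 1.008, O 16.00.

1208 g

Pure P = 706.8 × 0.9469 = 669.27 g.
M(P) = 30.97 g/mol.
M(H3PO4) = 3(1.008) + 30.97 + 4(16.00) = 97.994 g/mol.
n(P) = 669.27 / 30.97 = 21.610 mol.
Step 1 (P:P4O10 = 4:1): theoretical n(P4O10) = 5.4026 mol; at 92.72% yield, n(P4O10) = 5.0093 mol.
Step 2 (P4O10:H3PO4 = 1:4): theoretical n(H3PO4) = 20.037 mol, so theoretical mass = 20.037 × 97.994 = 1963.5 g.
At 61.52% yield, actual mass of H3PO4 = 1963.5 × 0.6152 = 1207.9 g.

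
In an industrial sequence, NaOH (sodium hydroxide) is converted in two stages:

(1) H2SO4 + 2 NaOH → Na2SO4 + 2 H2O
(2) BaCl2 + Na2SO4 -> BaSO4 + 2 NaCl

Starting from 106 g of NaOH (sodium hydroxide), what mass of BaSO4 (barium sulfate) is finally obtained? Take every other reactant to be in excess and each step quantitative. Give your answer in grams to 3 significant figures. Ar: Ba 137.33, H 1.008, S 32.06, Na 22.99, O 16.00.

M(NaOH) = 22.99 + 16.00 + 1.008 = 39.998 g/mol.
M(BaSO4) = 137.33 + 32.06 + 4(16.00) = 233.39 g/mol.
n(NaOH) = 106.0 / 39.998 = 2.650 mol.
Step 1 gives a 2:1 ratio of NaOH to Na2SO4, so n(Na2SO4) = 1.325 mol.
In step 2 the Na2SO4:BaSO4 ratio is 1:1, so n(BaSO4) = 1.325 mol.
Mass of BaSO4 = 1.325 × 233.39 = 309.3 g.

309 g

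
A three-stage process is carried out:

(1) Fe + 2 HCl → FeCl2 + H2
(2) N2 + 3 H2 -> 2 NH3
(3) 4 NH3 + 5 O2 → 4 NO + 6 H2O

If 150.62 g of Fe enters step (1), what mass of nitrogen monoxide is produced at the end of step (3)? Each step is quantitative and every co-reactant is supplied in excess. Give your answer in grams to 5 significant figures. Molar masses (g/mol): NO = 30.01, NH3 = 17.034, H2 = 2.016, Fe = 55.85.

53.955 g

n(Fe) = 150.62 / 55.85 = 2.69687 mol.
Reaction (1): Fe→H2 ratio 1:1 ⇒ n(H2) = 2.69687 mol.
Reaction (2): H2→NH3 ratio 3:2 ⇒ n(NH3) = 1.79791 mol.
Reaction (3): NH3→NO ratio 4:4 ⇒ n(NO) = 1.79791 mol.
Mass of NO = 1.79791 × 30.01 = 53.9553 g.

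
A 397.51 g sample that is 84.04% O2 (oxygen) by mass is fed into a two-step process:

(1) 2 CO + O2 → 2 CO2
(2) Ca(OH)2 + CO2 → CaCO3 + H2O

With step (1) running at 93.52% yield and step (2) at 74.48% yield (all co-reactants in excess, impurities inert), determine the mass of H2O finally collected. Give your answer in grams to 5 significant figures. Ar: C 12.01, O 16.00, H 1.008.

262.01 g

Pure O2 = 397.51 × 0.8404 = 334.067 g.
M(O2) = 2(16.00) = 32.00 g/mol.
M(H2O) = 2(1.008) + 16.00 = 18.016 g/mol.
n(O2) = 334.067 / 32.00 = 10.4396 mol.
Step 1 (O2:CO2 = 1:2): theoretical n(CO2) = 20.8792 mol; at 93.52% yield, n(CO2) = 19.5262 mol.
Step 2 (CO2:H2O = 1:1): theoretical n(H2O) = 19.5262 mol, so theoretical mass = 19.5262 × 18.016 = 351.785 g.
At 74.48% yield, actual mass of H2O = 351.785 × 0.7448 = 262.009 g.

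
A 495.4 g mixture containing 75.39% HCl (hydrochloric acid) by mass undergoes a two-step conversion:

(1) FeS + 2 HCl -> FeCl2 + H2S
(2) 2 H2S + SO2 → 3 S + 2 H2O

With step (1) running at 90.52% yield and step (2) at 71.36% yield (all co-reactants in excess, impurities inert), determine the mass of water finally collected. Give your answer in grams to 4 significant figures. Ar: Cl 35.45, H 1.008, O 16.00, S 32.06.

Pure HCl = 495.4 × 0.7539 = 373.48 g.
M(HCl) = 1.008 + 35.45 = 36.458 g/mol.
M(H2O) = 2(1.008) + 16.00 = 18.016 g/mol.
n(HCl) = 373.48 / 36.458 = 10.244 mol.
Step 1 (HCl:H2S = 2:1): theoretical n(H2S) = 5.1221 mol; at 90.52% yield, n(H2S) = 4.6365 mol.
Step 2 (H2S:H2O = 2:2): theoretical n(H2O) = 4.6365 mol, so theoretical mass = 4.6365 × 18.016 = 83.531 g.
At 71.36% yield, actual mass of H2O = 83.531 × 0.7136 = 59.608 g.

59.61 g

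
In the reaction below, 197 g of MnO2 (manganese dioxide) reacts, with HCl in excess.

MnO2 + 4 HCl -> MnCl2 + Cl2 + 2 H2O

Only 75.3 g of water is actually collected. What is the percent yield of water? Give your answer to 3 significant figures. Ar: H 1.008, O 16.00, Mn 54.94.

92.2 %

M(MnO2) = 54.94 + 2(16.00) = 86.94 g/mol.
M(H2O) = 2(1.008) + 16.00 = 18.016 g/mol.
n(MnO2) = 197.0 g / 86.94 g/mol = 2.266 mol.
From the equation the MnO2:H2O mole ratio is 1:2, so n(H2O) = 2.266 × 2/1 = 4.532 mol.
Mass of H2O = 4.532 mol × 18.016 g/mol = 81.65 g.
This is the theoretical yield. Percent yield = 75.3 g / 81.65 g × 100% = 92.23%.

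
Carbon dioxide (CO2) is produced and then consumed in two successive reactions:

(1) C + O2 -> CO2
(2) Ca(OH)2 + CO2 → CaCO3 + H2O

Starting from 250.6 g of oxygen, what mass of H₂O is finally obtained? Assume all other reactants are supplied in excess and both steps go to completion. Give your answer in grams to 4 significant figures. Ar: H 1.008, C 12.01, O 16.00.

141.1 g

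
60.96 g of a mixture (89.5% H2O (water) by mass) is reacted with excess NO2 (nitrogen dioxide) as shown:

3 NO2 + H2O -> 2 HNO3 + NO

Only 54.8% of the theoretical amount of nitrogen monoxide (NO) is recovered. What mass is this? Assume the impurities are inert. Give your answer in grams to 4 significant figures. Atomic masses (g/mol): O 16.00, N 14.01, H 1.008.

49.80 g

Pure H2O available = 60.96 g × 0.895 = 54.559 g.
M(H2O) = 2(1.008) + 16.00 = 18.016 g/mol.
M(NO) = 14.01 + 16.00 = 30.01 g/mol.
n(H2O) = 54.559 g / 18.016 g/mol = 3.0284 mol.
From the equation the H2O:NO mole ratio is 1:1, so n(NO) = 3.0284 × 1/1 = 3.0284 mol.
Mass of NO = 3.0284 mol × 30.01 g/mol = 90.882 g.
Actual mass collected = 90.882 g × 0.548 = 49.803 g.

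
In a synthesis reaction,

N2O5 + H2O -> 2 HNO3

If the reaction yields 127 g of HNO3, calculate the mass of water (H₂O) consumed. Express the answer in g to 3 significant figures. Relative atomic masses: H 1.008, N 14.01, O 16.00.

18.2 g

M(HNO3) = 1.008 + 14.01 + 3(16.00) = 63.018 g/mol.
M(H2O) = 2(1.008) + 16.00 = 18.016 g/mol.
n(HNO3) = 127.0 g / 63.018 g/mol = 2.015 mol.
From the equation the HNO3:H2O mole ratio is 2:1, so n(H2O) = 2.015 × 1/2 = 1.008 mol.
Mass of H2O = 1.008 mol × 18.016 g/mol = 18.15 g.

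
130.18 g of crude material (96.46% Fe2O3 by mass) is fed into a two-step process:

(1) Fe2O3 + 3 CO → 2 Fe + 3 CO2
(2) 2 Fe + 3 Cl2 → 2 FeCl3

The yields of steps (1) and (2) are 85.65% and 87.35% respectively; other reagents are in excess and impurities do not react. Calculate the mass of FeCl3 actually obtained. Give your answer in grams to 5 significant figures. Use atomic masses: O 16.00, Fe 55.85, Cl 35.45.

Pure Fe2O3 = 130.18 × 0.9646 = 125.572 g.
M(Fe2O3) = 2(55.85) + 3(16.00) = 159.70 g/mol.
M(FeCl3) = 55.85 + 3(35.45) = 162.20 g/mol.
n(Fe2O3) = 125.572 / 159.70 = 0.786297 mol.
Step 1 (Fe2O3:Fe = 1:2): theoretical n(Fe) = 1.57259 mol; at 85.65% yield, n(Fe) = 1.34693 mol.
Step 2 (Fe:FeCl3 = 2:2): theoretical n(FeCl3) = 1.34693 mol, so theoretical mass = 1.34693 × 162.20 = 218.472 g.
At 87.35% yield, actual mass of FeCl3 = 218.472 × 0.8735 = 190.835 g.

190.83 g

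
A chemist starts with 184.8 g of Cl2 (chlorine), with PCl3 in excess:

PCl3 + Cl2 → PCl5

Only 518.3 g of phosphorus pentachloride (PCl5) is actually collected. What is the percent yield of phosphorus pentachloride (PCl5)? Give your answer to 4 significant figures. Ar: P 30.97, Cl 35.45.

M(Cl2) = 2(35.45) = 70.90 g/mol.
M(PCl5) = 30.97 + 5(35.45) = 208.22 g/mol.
n(Cl2) = 184.80 g / 70.90 g/mol = 2.6065 mol.
From the equation the Cl2:PCl5 mole ratio is 1:1, so n(PCl5) = 2.6065 × 1/1 = 2.6065 mol.
Mass of PCl5 = 2.6065 mol × 208.22 g/mol = 542.72 g.
This is the theoretical yield. Percent yield = 518.3 g / 542.72 g × 100% = 95.500%.

95.50 %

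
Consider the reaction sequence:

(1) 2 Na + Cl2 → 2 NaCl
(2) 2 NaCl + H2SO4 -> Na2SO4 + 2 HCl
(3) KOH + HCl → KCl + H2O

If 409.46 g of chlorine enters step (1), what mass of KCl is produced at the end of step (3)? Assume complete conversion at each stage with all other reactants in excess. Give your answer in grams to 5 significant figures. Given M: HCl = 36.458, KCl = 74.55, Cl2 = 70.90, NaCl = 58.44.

n(Cl2) = 409.46 / 70.90 = 5.77518 mol.
Reaction (1): Cl2→NaCl ratio 1:2 ⇒ n(NaCl) = 11.5504 mol.
Reaction (2): NaCl→HCl ratio 2:2 ⇒ n(HCl) = 11.5504 mol.
Reaction (3): HCl→KCl ratio 1:1 ⇒ n(KCl) = 11.5504 mol.
Mass of KCl = 11.5504 × 74.55 = 861.079 g.

861.08 g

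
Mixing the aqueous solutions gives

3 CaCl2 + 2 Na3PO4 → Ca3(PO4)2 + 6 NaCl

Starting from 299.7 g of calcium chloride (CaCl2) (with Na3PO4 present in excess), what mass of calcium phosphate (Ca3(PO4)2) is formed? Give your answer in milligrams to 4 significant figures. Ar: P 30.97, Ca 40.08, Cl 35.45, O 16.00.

279200 mg

M(CaCl2) = 40.08 + 2(35.45) = 110.98 g/mol.
M(Ca3(PO4)2) = 3(40.08) + 2(30.97) + 8(16.00) = 310.18 g/mol.
n(CaCl2) = 299.70 g / 110.98 g/mol = 2.7005 mol.
From the equation the CaCl2:Ca3(PO4)2 mole ratio is 3:1, so n(Ca3(PO4)2) = 2.7005 × 1/3 = 0.90016 mol.
Mass of Ca3(PO4)2 = 0.90016 mol × 310.18 g/mol = 279.21 g.
Converting to mg: 279.21 g = 279200 mg.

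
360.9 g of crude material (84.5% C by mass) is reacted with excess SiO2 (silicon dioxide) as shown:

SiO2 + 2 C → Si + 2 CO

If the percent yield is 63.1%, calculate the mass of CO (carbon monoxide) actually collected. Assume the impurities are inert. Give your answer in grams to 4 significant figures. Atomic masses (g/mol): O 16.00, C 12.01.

Pure C available = 360.9 g × 0.845 = 304.96 g.
M(C) = 12.01 g/mol.
M(CO) = 12.01 + 16.00 = 28.01 g/mol.
n(C) = 304.96 g / 12.01 g/mol = 25.392 mol.
From the equation the C:CO mole ratio is 2:2, so n(CO) = 25.392 × 2/2 = 25.392 mol.
Mass of CO = 25.392 mol × 28.01 g/mol = 711.24 g.
Actual mass collected = 711.24 g × 0.631 = 448.79 g.

448.8 g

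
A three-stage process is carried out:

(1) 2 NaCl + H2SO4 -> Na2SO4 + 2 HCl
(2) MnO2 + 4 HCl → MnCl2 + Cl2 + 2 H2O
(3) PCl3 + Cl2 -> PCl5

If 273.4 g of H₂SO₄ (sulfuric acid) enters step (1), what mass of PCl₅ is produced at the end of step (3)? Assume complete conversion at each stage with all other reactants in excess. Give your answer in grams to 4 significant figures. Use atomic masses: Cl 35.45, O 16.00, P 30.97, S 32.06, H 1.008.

M(H2SO4) = 2(1.008) + 32.06 + 4(16.00) = 98.076 g/mol.
M(PCl5) = 30.97 + 5(35.45) = 208.22 g/mol.
n(H2SO4) = 273.4 / 98.076 = 2.7876 mol.
Reaction (1): H2SO4→HCl ratio 1:2 ⇒ n(HCl) = 5.5753 mol.
Reaction (2): HCl→Cl2 ratio 4:1 ⇒ n(Cl2) = 1.3938 mol.
Reaction (3): Cl2→PCl5 ratio 1:1 ⇒ n(PCl5) = 1.3938 mol.
Mass of PCl5 = 1.3938 × 208.22 = 290.22 g.

290.2 g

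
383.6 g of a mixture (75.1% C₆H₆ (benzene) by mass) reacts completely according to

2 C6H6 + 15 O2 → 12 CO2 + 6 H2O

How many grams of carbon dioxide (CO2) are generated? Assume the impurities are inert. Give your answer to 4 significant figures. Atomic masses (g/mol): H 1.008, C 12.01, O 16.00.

973.9 g

Mass of pure C6H6 = 383.6 g × 0.751 = 288.08 g.
M(C6H6) = 6(12.01) + 6(1.008) = 78.108 g/mol.
M(CO2) = 12.01 + 2(16.00) = 44.01 g/mol.
n(C6H6) = 288.08 g / 78.108 g/mol = 3.6883 mol.
From the equation the C6H6:CO2 mole ratio is 2:12, so n(CO2) = 3.6883 × 12/2 = 22.130 mol.
Mass of CO2 = 22.130 mol × 44.01 g/mol = 973.93 g.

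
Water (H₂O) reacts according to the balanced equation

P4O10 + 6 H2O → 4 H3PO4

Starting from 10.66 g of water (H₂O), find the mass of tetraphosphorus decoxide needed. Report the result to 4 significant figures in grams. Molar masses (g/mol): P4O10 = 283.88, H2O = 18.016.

n(H2O) = 10.660 g / 18.016 g/mol = 0.59170 mol.
From the equation the H2O:P4O10 mole ratio is 6:1, so n(P4O10) = 0.59170 × 1/6 = 0.098616 mol.
Mass of P4O10 = 0.098616 mol × 283.88 g/mol = 27.995 g.

28.00 g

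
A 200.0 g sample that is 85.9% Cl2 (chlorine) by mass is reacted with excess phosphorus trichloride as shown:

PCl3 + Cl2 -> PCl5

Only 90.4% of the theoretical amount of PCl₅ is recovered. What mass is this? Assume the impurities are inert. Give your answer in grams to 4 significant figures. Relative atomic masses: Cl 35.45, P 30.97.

Pure Cl2 available = 200.0 g × 0.859 = 171.80 g.
M(Cl2) = 2(35.45) = 70.90 g/mol.
M(PCl5) = 30.97 + 5(35.45) = 208.22 g/mol.
n(Cl2) = 171.80 g / 70.90 g/mol = 2.4231 mol.
From the equation the Cl2:PCl5 mole ratio is 1:1, so n(PCl5) = 2.4231 × 1/1 = 2.4231 mol.
Mass of PCl5 = 2.4231 mol × 208.22 g/mol = 504.54 g.
Actual mass collected = 504.54 g × 0.904 = 456.11 g.

456.1 g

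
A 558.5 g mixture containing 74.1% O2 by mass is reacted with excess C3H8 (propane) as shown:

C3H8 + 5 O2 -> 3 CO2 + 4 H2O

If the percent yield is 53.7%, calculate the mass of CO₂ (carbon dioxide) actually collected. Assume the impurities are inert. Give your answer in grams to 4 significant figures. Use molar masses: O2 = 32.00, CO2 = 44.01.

Pure O2 available = 558.5 g × 0.741 = 413.85 g.
n(O2) = 413.85 g / 32.00 g/mol = 12.933 mol.
From the equation the O2:CO2 mole ratio is 5:3, so n(CO2) = 12.933 × 3/5 = 7.7597 mol.
Mass of CO2 = 7.7597 mol × 44.01 g/mol = 341.50 g.
Actual mass collected = 341.50 g × 0.537 = 183.39 g.

183.4 g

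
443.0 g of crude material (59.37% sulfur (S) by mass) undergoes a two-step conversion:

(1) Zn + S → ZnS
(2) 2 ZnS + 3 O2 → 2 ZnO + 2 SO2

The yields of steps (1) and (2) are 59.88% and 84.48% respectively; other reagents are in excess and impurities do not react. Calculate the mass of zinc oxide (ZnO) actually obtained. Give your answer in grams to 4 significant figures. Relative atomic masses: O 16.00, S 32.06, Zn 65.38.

337.7 g

Pure S = 443.0 × 0.5937 = 263.01 g.
M(S) = 32.06 g/mol.
M(ZnO) = 65.38 + 16.00 = 81.38 g/mol.
n(S) = 263.01 / 32.06 = 8.2037 mol.
Step 1 (S:ZnS = 1:1): theoretical n(ZnS) = 8.2037 mol; at 59.88% yield, n(ZnS) = 4.9123 mol.
Step 2 (ZnS:ZnO = 2:2): theoretical n(ZnO) = 4.9123 mol, so theoretical mass = 4.9123 × 81.38 = 399.77 g.
At 84.48% yield, actual mass of ZnO = 399.77 × 0.8448 = 337.72 g.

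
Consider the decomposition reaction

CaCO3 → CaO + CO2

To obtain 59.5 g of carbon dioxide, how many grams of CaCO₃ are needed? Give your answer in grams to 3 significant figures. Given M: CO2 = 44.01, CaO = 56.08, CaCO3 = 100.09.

n(CO2) = 59.50 g / 44.01 g/mol = 1.352 mol.
From the equation the CO2:CaCO3 mole ratio is 1:1, so n(CaCO3) = 1.352 × 1/1 = 1.352 mol.
Mass of CaCO3 = 1.352 mol × 100.09 g/mol = 135.3 g.

135 g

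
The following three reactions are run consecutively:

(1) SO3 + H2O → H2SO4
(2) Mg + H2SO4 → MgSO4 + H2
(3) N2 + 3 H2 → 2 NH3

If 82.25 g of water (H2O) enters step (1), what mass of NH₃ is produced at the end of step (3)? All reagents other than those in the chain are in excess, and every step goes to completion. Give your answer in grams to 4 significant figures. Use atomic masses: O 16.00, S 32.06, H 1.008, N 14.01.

51.84 g

M(H2O) = 2(1.008) + 16.00 = 18.016 g/mol.
M(NH3) = 14.01 + 3(1.008) = 17.034 g/mol.
n(H2O) = 82.25 / 18.016 = 4.5654 mol.
Reaction (1): H2O→H2SO4 ratio 1:1 ⇒ n(H2SO4) = 4.5654 mol.
Reaction (2): H2SO4→H2 ratio 1:1 ⇒ n(H2) = 4.5654 mol.
Reaction (3): H2→NH3 ratio 3:2 ⇒ n(NH3) = 3.0436 mol.
Mass of NH3 = 3.0436 × 17.034 = 51.845 g.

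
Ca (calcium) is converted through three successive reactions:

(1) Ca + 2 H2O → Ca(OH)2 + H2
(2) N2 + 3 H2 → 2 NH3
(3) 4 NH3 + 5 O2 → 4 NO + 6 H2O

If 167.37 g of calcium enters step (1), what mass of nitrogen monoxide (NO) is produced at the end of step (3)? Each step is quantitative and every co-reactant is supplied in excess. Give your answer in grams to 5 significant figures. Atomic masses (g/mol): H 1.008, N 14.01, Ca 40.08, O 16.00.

83.546 g

M(Ca) = 40.08 g/mol.
M(NO) = 14.01 + 16.00 = 30.01 g/mol.
n(Ca) = 167.37 / 40.08 = 4.17590 mol.
Reaction (1): Ca→H2 ratio 1:1 ⇒ n(H2) = 4.17590 mol.
Reaction (2): H2→NH3 ratio 3:2 ⇒ n(NH3) = 2.78393 mol.
Reaction (3): NH3→NO ratio 4:4 ⇒ n(NO) = 2.78393 mol.
Mass of NO = 2.78393 × 30.01 = 83.5458 g.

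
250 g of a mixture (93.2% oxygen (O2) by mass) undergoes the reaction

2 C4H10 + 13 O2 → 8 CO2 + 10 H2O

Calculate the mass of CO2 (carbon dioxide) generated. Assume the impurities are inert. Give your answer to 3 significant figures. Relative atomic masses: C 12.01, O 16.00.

197 g

Mass of pure O2 = 250 g × 0.932 = 233.0 g.
M(O2) = 2(16.00) = 32.00 g/mol.
M(CO2) = 12.01 + 2(16.00) = 44.01 g/mol.
n(O2) = 233.0 g / 32.00 g/mol = 7.281 mol.
From the equation the O2:CO2 mole ratio is 13:8, so n(CO2) = 7.281 × 8/13 = 4.481 mol.
Mass of CO2 = 4.481 mol × 44.01 g/mol = 197.2 g.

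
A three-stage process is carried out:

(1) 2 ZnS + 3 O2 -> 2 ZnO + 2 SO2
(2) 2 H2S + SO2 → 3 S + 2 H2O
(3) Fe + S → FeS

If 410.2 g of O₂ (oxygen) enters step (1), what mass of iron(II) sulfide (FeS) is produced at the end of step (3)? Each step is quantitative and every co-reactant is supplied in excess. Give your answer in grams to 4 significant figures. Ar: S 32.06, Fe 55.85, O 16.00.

2254 g

M(O2) = 2(16.00) = 32.00 g/mol.
M(FeS) = 55.85 + 32.06 = 87.91 g/mol.
n(O2) = 410.2 / 32.00 = 12.819 mol.
Reaction (1): O2→SO2 ratio 3:2 ⇒ n(SO2) = 8.5458 mol.
Reaction (2): SO2→S ratio 1:3 ⇒ n(S) = 25.637 mol.
Reaction (3): S→FeS ratio 1:1 ⇒ n(FeS) = 25.637 mol.
Mass of FeS = 25.637 × 87.91 = 2253.8 g.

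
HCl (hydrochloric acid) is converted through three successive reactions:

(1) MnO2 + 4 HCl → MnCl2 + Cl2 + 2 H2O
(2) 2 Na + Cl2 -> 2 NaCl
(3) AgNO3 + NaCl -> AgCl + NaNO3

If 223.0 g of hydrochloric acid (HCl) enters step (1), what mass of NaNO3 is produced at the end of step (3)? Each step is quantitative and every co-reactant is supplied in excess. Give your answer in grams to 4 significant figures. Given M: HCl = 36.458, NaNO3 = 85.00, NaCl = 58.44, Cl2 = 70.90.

n(HCl) = 223.0 / 36.458 = 6.1166 mol.
Reaction (1): HCl→Cl2 ratio 4:1 ⇒ n(Cl2) = 1.5292 mol.
Reaction (2): Cl2→NaCl ratio 1:2 ⇒ n(NaCl) = 3.0583 mol.
Reaction (3): NaCl→NaNO3 ratio 1:1 ⇒ n(NaNO3) = 3.0583 mol.
Mass of NaNO3 = 3.0583 × 85.00 = 259.96 g.

260.0 g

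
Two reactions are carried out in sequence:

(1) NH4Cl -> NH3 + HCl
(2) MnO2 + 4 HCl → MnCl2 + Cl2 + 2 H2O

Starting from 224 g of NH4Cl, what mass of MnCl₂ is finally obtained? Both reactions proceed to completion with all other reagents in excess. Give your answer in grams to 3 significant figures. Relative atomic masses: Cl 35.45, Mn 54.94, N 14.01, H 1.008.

M(NH4Cl) = 14.01 + 4(1.008) + 35.45 = 53.492 g/mol.
M(MnCl2) = 54.94 + 2(35.45) = 125.84 g/mol.
n(NH4Cl) = 224.0 / 53.492 = 4.188 mol.
Step 1 gives a 1:1 ratio of NH4Cl to HCl, so n(HCl) = 4.188 mol.
In step 2 the HCl:MnCl2 ratio is 4:1, so n(MnCl2) = 1.047 mol.
Mass of MnCl2 = 1.047 × 125.84 = 131.7 g.

132 g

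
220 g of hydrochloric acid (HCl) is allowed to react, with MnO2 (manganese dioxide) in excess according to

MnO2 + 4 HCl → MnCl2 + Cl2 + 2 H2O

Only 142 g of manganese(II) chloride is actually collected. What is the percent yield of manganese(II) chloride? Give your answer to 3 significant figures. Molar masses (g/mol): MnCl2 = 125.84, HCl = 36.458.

n(HCl) = 220.0 g / 36.458 g/mol = 6.034 mol.
From the equation the HCl:MnCl2 mole ratio is 4:1, so n(MnCl2) = 6.034 × 1/4 = 1.509 mol.
Mass of MnCl2 = 1.509 mol × 125.84 g/mol = 189.8 g.
This is the theoretical yield. Percent yield = 142 g / 189.8 g × 100% = 74.80%.

74.8 %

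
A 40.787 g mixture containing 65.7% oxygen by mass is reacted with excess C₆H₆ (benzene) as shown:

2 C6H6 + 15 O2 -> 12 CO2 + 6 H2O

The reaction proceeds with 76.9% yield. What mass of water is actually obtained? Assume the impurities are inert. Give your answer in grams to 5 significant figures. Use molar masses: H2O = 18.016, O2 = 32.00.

Pure O2 available = 40.787 g × 0.657 = 26.7971 g.
n(O2) = 26.7971 g / 32.00 g/mol = 0.837408 mol.
From the equation the O2:H2O mole ratio is 15:6, so n(H2O) = 0.837408 × 6/15 = 0.334963 mol.
Mass of H2O = 0.334963 mol × 18.016 g/mol = 6.03470 g.
Actual mass collected = 6.03470 g × 0.769 = 4.64068 g.

4.6407 g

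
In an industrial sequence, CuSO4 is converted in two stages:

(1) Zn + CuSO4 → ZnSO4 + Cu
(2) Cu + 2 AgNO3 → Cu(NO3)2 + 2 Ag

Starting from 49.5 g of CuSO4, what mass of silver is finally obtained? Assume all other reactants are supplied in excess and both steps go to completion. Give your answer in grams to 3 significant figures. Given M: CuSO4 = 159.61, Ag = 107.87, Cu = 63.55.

n(CuSO4) = 49.50 / 159.61 = 0.3101 mol.
Step 1 gives a 1:1 ratio of CuSO4 to Cu, so n(Cu) = 0.3101 mol.
In step 2 the Cu:Ag ratio is 1:2, so n(Ag) = 0.6203 mol.
Mass of Ag = 0.6203 × 107.87 = 66.91 g.

66.9 g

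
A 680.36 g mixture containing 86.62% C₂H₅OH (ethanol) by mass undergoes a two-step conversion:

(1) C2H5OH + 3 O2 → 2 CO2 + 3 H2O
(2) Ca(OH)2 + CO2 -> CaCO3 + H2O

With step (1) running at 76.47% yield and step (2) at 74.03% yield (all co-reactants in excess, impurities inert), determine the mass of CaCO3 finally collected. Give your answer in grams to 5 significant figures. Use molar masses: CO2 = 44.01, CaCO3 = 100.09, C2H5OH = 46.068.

1449.7 g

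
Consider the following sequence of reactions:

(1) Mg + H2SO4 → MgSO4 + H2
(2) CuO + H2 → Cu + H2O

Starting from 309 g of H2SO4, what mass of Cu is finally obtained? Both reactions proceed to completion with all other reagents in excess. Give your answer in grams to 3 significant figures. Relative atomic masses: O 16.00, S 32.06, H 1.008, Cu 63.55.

M(H2SO4) = 2(1.008) + 32.06 + 4(16.00) = 98.076 g/mol.
M(Cu) = 63.55 g/mol.
n(H2SO4) = 309.0 / 98.076 = 3.151 mol.
Step 1 gives a 1:1 ratio of H2SO4 to H2, so n(H2) = 3.151 mol.
In step 2 the H2:Cu ratio is 1:1, so n(Cu) = 3.151 mol.
Mass of Cu = 3.151 × 63.55 = 200.2 g.

200 g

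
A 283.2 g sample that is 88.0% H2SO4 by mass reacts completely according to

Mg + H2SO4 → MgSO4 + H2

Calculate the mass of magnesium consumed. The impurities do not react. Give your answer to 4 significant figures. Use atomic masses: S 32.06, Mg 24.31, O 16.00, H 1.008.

61.77 g

Mass of pure H2SO4 = 283.2 g × 0.880 = 249.22 g.
M(H2SO4) = 2(1.008) + 32.06 + 4(16.00) = 98.076 g/mol.
M(Mg) = 24.31 g/mol.
n(H2SO4) = 249.22 g / 98.076 g/mol = 2.5410 mol.
From the equation the H2SO4:Mg mole ratio is 1:1, so n(Mg) = 2.5410 × 1/1 = 2.5410 mol.
Mass of Mg = 2.5410 mol × 24.31 g/mol = 61.773 g.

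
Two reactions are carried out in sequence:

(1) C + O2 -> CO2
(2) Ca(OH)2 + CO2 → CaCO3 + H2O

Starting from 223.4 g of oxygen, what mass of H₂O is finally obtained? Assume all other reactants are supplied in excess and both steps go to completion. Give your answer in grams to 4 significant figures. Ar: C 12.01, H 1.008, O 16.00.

125.8 g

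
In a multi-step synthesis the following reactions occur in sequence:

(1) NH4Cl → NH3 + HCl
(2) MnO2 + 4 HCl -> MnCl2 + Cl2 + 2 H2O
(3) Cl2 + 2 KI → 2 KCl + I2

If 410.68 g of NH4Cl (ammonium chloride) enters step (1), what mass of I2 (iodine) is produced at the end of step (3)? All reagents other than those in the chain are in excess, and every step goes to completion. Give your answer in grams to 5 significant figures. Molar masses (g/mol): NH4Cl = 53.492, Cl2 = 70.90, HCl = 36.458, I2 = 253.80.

487.13 g

n(NH4Cl) = 410.68 / 53.492 = 7.67741 mol.
Reaction (1): NH4Cl→HCl ratio 1:1 ⇒ n(HCl) = 7.67741 mol.
Reaction (2): HCl→Cl2 ratio 4:1 ⇒ n(Cl2) = 1.91935 mol.
Reaction (3): Cl2→I2 ratio 1:1 ⇒ n(I2) = 1.91935 mol.
Mass of I2 = 1.91935 × 253.80 = 487.132 g.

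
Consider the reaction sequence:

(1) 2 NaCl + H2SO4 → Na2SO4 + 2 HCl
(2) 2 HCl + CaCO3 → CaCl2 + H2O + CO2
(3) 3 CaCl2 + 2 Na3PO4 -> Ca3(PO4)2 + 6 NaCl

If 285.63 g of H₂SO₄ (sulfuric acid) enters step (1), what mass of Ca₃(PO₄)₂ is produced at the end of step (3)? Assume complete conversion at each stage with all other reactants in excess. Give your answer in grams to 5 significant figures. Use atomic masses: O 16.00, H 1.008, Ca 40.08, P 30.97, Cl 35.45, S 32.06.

M(H2SO4) = 2(1.008) + 32.06 + 4(16.00) = 98.076 g/mol.
M(Ca3(PO4)2) = 3(40.08) + 2(30.97) + 8(16.00) = 310.18 g/mol.
n(H2SO4) = 285.63 / 98.076 = 2.91233 mol.
Reaction (1): H2SO4→HCl ratio 1:2 ⇒ n(HCl) = 5.82467 mol.
Reaction (2): HCl→CaCl2 ratio 2:1 ⇒ n(CaCl2) = 2.91233 mol.
Reaction (3): CaCl2→Ca3(PO4)2 ratio 3:1 ⇒ n(Ca3(PO4)2) = 0.970778 mol.
Mass of Ca3(PO4)2 = 0.970778 × 310.18 = 301.116 g.

301.12 g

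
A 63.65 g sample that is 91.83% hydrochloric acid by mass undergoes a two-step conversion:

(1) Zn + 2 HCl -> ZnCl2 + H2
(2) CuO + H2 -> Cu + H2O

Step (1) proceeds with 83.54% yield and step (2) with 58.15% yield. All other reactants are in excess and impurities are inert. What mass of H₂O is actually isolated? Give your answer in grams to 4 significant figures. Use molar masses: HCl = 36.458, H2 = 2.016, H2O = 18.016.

7.016 g

Pure HCl = 63.65 × 0.9183 = 58.450 g.
n(HCl) = 58.450 / 36.458 = 1.6032 mol.
Step 1 (HCl:H2 = 2:1): theoretical n(H2) = 0.80160 mol; at 83.54% yield, n(H2) = 0.66966 mol.
Step 2 (H2:H2O = 1:1): theoretical n(H2O) = 0.66966 mol, so theoretical mass = 0.66966 × 18.016 = 12.065 g.
At 58.15% yield, actual mass of H2O = 12.065 × 0.5815 = 7.0156 g.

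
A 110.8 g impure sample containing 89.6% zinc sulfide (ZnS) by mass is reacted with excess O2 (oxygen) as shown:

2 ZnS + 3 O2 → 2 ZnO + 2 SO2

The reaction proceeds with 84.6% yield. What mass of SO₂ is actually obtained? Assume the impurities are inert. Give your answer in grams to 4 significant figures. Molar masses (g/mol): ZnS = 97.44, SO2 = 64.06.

Pure ZnS available = 110.8 g × 0.896 = 99.277 g.
n(ZnS) = 99.277 g / 97.44 g/mol = 1.0189 mol.
From the equation the ZnS:SO2 mole ratio is 2:2, so n(SO2) = 1.0189 × 2/2 = 1.0189 mol.
Mass of SO2 = 1.0189 mol × 64.06 g/mol = 65.268 g.
Actual mass collected = 65.268 g × 0.846 = 55.216 g.

55.22 g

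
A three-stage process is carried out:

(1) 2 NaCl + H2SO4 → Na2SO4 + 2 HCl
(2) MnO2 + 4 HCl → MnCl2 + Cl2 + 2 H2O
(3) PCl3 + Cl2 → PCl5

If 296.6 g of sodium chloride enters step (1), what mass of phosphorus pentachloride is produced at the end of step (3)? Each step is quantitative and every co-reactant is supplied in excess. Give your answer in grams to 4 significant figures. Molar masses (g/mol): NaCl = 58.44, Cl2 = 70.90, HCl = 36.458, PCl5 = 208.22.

n(NaCl) = 296.6 / 58.44 = 5.0753 mol.
Reaction (1): NaCl→HCl ratio 2:2 ⇒ n(HCl) = 5.0753 mol.
Reaction (2): HCl→Cl2 ratio 4:1 ⇒ n(Cl2) = 1.2688 mol.
Reaction (3): Cl2→PCl5 ratio 1:1 ⇒ n(PCl5) = 1.2688 mol.
Mass of PCl5 = 1.2688 × 208.22 = 264.19 g.

264.2 g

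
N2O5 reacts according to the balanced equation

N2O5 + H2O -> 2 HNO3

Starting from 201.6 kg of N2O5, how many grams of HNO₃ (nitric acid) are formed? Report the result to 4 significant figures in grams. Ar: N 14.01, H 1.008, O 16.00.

M(N2O5) = 2(14.01) + 5(16.00) = 108.02 g/mol.
M(HNO3) = 1.008 + 14.01 + 3(16.00) = 63.018 g/mol.
Convert: 201.6 kg = 201600 g.
n(N2O5) = 201600 g / 108.02 g/mol = 1866.3 mol.
From the equation the N2O5:HNO3 mole ratio is 1:2, so n(HNO3) = 1866.3 × 2/1 = 3732.6 mol.
Mass of HNO3 = 3732.6 mol × 63.018 g/mol = 235220 g.

235200 g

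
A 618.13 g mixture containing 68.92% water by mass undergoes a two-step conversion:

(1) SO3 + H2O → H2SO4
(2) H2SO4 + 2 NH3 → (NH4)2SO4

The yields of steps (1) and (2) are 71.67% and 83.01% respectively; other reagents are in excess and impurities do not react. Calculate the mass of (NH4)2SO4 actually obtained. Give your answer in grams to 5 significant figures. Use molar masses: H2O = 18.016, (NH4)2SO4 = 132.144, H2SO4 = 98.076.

1859.0 g

Pure H2O = 618.13 × 0.6892 = 426.015 g.
n(H2O) = 426.015 / 18.016 = 23.6465 mol.
Step 1 (H2O:H2SO4 = 1:1): theoretical n(H2SO4) = 23.6465 mol; at 71.67% yield, n(H2SO4) = 16.9474 mol.
Step 2 (H2SO4:(NH4)2SO4 = 1:1): theoretical n((NH4)2SO4) = 16.9474 mol, so theoretical mass = 16.9474 × 132.144 = 2239.50 g.
At 83.01% yield, actual mass of (NH4)2SO4 = 2239.50 × 0.8301 = 1859.01 g.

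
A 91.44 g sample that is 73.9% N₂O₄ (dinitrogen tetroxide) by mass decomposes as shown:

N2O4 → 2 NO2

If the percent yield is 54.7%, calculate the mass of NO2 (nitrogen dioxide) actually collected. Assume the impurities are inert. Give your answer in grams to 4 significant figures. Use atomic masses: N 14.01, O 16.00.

36.96 g

Pure N2O4 available = 91.44 g × 0.739 = 67.574 g.
M(N2O4) = 2(14.01) + 4(16.00) = 92.02 g/mol.
M(NO2) = 14.01 + 2(16.00) = 46.01 g/mol.
n(N2O4) = 67.574 g / 92.02 g/mol = 0.73434 mol.
From the equation the N2O4:NO2 mole ratio is 1:2, so n(NO2) = 0.73434 × 2/1 = 1.4687 mol.
Mass of NO2 = 1.4687 mol × 46.01 g/mol = 67.574 g.
Actual mass collected = 67.574 g × 0.547 = 36.963 g.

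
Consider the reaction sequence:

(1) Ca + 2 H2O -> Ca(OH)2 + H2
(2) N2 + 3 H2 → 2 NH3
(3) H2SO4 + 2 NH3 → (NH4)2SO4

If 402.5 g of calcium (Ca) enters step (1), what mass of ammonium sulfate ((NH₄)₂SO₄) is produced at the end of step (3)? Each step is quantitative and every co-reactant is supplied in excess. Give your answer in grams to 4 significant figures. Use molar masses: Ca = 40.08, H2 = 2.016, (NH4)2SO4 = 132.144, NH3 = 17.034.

442.3 g

n(Ca) = 402.5 / 40.08 = 10.042 mol.
Reaction (1): Ca→H2 ratio 1:1 ⇒ n(H2) = 10.042 mol.
Reaction (2): H2→NH3 ratio 3:2 ⇒ n(NH3) = 6.6949 mol.
Reaction (3): NH3→(NH4)2SO4 ratio 2:1 ⇒ n((NH4)2SO4) = 3.3475 mol.
Mass of (NH4)2SO4 = 3.3475 × 132.144 = 442.35 g.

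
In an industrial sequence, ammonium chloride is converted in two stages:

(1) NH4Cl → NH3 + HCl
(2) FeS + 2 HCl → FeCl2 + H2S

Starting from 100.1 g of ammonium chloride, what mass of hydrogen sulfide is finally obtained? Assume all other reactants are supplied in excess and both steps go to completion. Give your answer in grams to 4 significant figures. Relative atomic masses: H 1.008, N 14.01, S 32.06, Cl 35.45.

31.88 g

M(NH4Cl) = 14.01 + 4(1.008) + 35.45 = 53.492 g/mol.
M(H2S) = 2(1.008) + 32.06 = 34.076 g/mol.
n(NH4Cl) = 100.10 / 53.492 = 1.8713 mol.
Step 1 gives a 1:1 ratio of NH4Cl to HCl, so n(HCl) = 1.8713 mol.
In step 2 the HCl:H2S ratio is 2:1, so n(H2S) = 0.93565 mol.
Mass of H2S = 0.93565 × 34.076 = 31.883 g.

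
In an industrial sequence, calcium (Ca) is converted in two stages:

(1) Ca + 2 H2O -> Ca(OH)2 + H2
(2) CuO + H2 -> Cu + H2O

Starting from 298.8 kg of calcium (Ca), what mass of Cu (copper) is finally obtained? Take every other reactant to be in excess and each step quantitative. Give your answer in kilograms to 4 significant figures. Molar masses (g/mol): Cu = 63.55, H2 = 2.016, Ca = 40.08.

473.8 kg

298.8 kg = 298800 g.
n(Ca) = 298800 / 40.08 = 7455.1 mol.
Step 1 gives a 1:1 ratio of Ca to H2, so n(H2) = 7455.1 mol.
In step 2 the H2:Cu ratio is 1:1, so n(Cu) = 7455.1 mol.
Mass of Cu = 7455.1 × 63.55 = 473770 g = 473.8 kg.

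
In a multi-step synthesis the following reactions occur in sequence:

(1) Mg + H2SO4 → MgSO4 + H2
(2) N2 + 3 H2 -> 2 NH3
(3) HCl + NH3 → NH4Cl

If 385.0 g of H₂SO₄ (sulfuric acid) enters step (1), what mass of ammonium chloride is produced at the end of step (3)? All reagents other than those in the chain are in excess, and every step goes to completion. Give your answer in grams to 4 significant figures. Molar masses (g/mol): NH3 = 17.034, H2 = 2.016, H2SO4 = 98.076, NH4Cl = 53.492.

140.0 g

n(H2SO4) = 385.0 / 98.076 = 3.9255 mol.
Reaction (1): H2SO4→H2 ratio 1:1 ⇒ n(H2) = 3.9255 mol.
Reaction (2): H2→NH3 ratio 3:2 ⇒ n(NH3) = 2.6170 mol.
Reaction (3): NH3→NH4Cl ratio 1:1 ⇒ n(NH4Cl) = 2.6170 mol.
Mass of NH4Cl = 2.6170 × 53.492 = 139.99 g.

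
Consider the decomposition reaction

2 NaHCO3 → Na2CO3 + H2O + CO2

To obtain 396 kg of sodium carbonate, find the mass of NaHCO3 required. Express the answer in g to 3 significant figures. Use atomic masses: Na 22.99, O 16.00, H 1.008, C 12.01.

628000 g

M(Na2CO3) = 2(22.99) + 12.01 + 3(16.00) = 105.99 g/mol.
M(NaHCO3) = 22.99 + 1.008 + 12.01 + 3(16.00) = 84.008 g/mol.
Convert: 396 kg = 396000 g.
n(Na2CO3) = 396000 g / 105.99 g/mol = 3736 mol.
From the equation the Na2CO3:NaHCO3 mole ratio is 1:2, so n(NaHCO3) = 3736 × 2/1 = 7472 mol.
Mass of NaHCO3 = 7472 mol × 84.008 g/mol = 627700 g.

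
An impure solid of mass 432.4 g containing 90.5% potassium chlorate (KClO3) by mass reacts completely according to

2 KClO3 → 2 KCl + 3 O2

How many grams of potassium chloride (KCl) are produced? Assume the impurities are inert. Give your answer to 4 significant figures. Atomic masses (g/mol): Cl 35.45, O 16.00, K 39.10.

238.1 g

Mass of pure KClO3 = 432.4 g × 0.905 = 391.32 g.
M(KClO3) = 39.10 + 35.45 + 3(16.00) = 122.55 g/mol.
M(KCl) = 39.10 + 35.45 = 74.55 g/mol.
n(KClO3) = 391.32 g / 122.55 g/mol = 3.1932 mol.
From the equation the KClO3:KCl mole ratio is 2:2, so n(KCl) = 3.1932 × 2/2 = 3.1932 mol.
Mass of KCl = 3.1932 mol × 74.55 g/mol = 238.05 g.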